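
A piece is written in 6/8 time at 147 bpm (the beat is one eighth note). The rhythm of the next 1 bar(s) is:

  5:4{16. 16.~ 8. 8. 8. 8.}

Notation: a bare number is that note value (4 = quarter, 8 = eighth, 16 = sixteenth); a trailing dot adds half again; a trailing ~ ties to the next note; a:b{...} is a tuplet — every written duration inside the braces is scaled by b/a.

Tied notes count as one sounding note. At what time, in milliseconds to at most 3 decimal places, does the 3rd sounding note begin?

1. 0.0ms @ 0 + 244.898ms (3/5)
2. 244.898ms @ 3/5 + 734.694ms (9/5)
3. 979.592ms @ 12/5 + 489.796ms (6/5)
4. 1469.388ms @ 18/5 + 489.796ms (6/5)
5. 1959.184ms @ 24/5 + 489.796ms (6/5)

note 3 onset = 12/5b = 979.592ms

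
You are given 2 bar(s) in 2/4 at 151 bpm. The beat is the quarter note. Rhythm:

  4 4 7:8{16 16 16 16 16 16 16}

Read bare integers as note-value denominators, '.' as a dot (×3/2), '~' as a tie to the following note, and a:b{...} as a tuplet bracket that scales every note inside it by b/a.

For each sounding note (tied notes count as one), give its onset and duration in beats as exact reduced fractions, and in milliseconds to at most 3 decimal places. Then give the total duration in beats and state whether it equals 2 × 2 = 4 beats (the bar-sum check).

1) 0.0ms=0b +397.351ms=1b
2) 397.351ms=1b +397.351ms=1b
3) 794.702ms=2b +113.529ms=2/7b
4) 908.231ms=16/7b +113.529ms=2/7b
5) 1021.76ms=18/7b +113.529ms=2/7b
6) 1135.289ms=20/7b +113.529ms=2/7b
7) 1248.817ms=22/7b +113.529ms=2/7b
8) 1362.346ms=24/7b +113.529ms=2/7b
9) 1475.875ms=26/7b +113.529ms=2/7b
Σ=4b of 4 (151bpm 2/4) — PASS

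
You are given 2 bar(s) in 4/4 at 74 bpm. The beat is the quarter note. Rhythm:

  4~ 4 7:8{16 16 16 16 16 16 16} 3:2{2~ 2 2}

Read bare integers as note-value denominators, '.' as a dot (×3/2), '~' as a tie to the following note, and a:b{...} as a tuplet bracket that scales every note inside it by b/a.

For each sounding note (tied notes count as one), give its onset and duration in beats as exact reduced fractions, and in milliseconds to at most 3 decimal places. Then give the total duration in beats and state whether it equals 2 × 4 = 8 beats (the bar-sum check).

1) 0.0ms=0b +1621.622ms=2b
2) 1621.622ms=2b +231.66ms=2/7b
3) 1853.282ms=16/7b +231.66ms=2/7b
4) 2084.942ms=18/7b +231.66ms=2/7b
5) 2316.602ms=20/7b +231.66ms=2/7b
6) 2548.263ms=22/7b +231.66ms=2/7b
7) 2779.923ms=24/7b +231.66ms=2/7b
8) 3011.583ms=26/7b +231.66ms=2/7b
9) 3243.243ms=4b +2162.162ms=8/3b
10) 5405.405ms=20/3b +1081.081ms=4/3b
Σ=8b of 8 (74bpm 4/4) — PASS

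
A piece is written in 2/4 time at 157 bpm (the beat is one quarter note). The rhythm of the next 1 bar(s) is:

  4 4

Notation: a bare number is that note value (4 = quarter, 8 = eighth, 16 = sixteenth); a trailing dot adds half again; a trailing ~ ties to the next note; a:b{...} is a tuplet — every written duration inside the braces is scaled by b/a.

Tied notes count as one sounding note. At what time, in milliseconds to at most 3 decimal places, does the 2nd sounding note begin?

note 2 onset = 1b = 382.166ms

1. 0.0ms @ 0 + 382.166ms (1)
2. 382.166ms @ 1 + 382.166ms (1)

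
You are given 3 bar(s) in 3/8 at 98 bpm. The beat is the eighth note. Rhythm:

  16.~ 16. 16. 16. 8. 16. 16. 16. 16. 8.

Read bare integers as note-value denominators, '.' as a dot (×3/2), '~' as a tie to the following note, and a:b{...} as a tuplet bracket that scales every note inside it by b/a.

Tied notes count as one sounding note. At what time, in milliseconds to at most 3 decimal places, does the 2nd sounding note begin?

note 2 onset = 3/2b = 918.367ms

1. 0.0ms @ 0 + 918.367ms (3/2)
2. 918.367ms @ 3/2 + 459.184ms (3/4)
3. 1377.551ms @ 9/4 + 459.184ms (3/4)
4. 1836.735ms @ 3 + 918.367ms (3/2)
5. 2755.102ms @ 9/2 + 459.184ms (3/4)
6. 3214.286ms @ 21/4 + 459.184ms (3/4)
7. 3673.469ms @ 6 + 459.184ms (3/4)
8. 4132.653ms @ 27/4 + 459.184ms (3/4)
9. 4591.837ms @ 15/2 + 918.367ms (3/2)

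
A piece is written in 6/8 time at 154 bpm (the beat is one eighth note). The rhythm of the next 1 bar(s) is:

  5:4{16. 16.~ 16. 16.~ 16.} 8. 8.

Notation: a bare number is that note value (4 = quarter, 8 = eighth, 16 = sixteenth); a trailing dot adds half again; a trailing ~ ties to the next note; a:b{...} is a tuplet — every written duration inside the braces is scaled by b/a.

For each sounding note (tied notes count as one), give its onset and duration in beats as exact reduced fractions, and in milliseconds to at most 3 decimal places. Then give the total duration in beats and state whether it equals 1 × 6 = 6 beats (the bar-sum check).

1) 0.0ms=0b +233.766ms=3/5b
2) 233.766ms=3/5b +467.532ms=6/5b
3) 701.299ms=9/5b +467.532ms=6/5b
4) 1168.831ms=3b +584.416ms=3/2b
5) 1753.247ms=9/2b +584.416ms=3/2b
Σ=6b of 6 (154bpm 6/8) — PASS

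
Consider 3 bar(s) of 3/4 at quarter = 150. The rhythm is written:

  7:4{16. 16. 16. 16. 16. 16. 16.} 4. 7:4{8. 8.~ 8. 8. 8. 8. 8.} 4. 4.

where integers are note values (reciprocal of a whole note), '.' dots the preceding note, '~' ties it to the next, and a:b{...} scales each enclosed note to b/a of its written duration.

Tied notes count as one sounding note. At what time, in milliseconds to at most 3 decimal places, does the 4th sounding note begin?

note 4 onset = 9/14b = 257.143ms

1. 0.0ms @ 0 + 85.714ms (3/14)
2. 85.714ms @ 3/14 + 85.714ms (3/14)
3. 171.429ms @ 3/7 + 85.714ms (3/14)
4. 257.143ms @ 9/14 + 85.714ms (3/14)
5. 342.857ms @ 6/7 + 85.714ms (3/14)
6. 428.571ms @ 15/14 + 85.714ms (3/14)
7. 514.286ms @ 9/7 + 85.714ms (3/14)
8. 600.0ms @ 3/2 + 600.0ms (3/2)
9. 1200.0ms @ 3 + 171.429ms (3/7)
10. 1371.429ms @ 24/7 + 342.857ms (6/7)
11. 1714.286ms @ 30/7 + 171.429ms (3/7)
12. 1885.714ms @ 33/7 + 171.429ms (3/7)
13. 2057.143ms @ 36/7 + 171.429ms (3/7)
14. 2228.571ms @ 39/7 + 171.429ms (3/7)
15. 2400.0ms @ 6 + 600.0ms (3/2)
16. 3000.0ms @ 15/2 + 600.0ms (3/2)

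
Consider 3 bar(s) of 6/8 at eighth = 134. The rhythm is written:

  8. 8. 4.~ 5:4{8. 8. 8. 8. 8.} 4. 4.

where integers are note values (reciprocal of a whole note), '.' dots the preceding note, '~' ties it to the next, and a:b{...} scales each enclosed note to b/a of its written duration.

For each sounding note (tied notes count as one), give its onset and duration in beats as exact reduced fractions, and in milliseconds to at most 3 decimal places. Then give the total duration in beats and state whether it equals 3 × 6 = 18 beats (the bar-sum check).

1) 0.0ms=0b +671.642ms=3/2b
2) 671.642ms=3/2b +671.642ms=3/2b
3) 1343.284ms=3b +1880.597ms=21/5b
4) 3223.881ms=36/5b +537.313ms=6/5b
5) 3761.194ms=42/5b +537.313ms=6/5b
6) 4298.507ms=48/5b +537.313ms=6/5b
7) 4835.821ms=54/5b +537.313ms=6/5b
8) 5373.134ms=12b +1343.284ms=3b
9) 6716.418ms=15b +1343.284ms=3b
Σ=18b of 18 (134bpm 6/8) — PASS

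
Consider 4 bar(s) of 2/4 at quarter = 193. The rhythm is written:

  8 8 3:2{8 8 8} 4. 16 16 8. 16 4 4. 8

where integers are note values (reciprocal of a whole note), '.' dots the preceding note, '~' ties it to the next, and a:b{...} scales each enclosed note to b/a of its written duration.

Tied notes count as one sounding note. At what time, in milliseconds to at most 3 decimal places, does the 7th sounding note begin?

note 7 onset = 7/2b = 1088.083ms

1. 0.0ms @ 0 + 155.44ms (1/2)
2. 155.44ms @ 1/2 + 155.44ms (1/2)
3. 310.881ms @ 1 + 103.627ms (1/3)
4. 414.508ms @ 4/3 + 103.627ms (1/3)
5. 518.135ms @ 5/3 + 103.627ms (1/3)
6. 621.762ms @ 2 + 466.321ms (3/2)
7. 1088.083ms @ 7/2 + 77.72ms (1/4)
8. 1165.803ms @ 15/4 + 77.72ms (1/4)
9. 1243.523ms @ 4 + 233.161ms (3/4)
10. 1476.684ms @ 19/4 + 77.72ms (1/4)
11. 1554.404ms @ 5 + 310.881ms (1)
12. 1865.285ms @ 6 + 466.321ms (3/2)
13. 2331.606ms @ 15/2 + 155.44ms (1/2)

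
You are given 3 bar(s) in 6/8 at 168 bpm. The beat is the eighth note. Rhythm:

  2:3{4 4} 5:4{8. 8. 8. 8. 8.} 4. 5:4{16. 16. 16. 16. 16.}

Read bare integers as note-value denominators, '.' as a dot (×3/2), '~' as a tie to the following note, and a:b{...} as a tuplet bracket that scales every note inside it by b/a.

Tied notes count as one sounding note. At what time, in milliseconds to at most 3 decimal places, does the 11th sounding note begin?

1. 0.0ms @ 0 + 1071.429ms (3)
2. 1071.429ms @ 3 + 1071.429ms (3)
3. 2142.857ms @ 6 + 428.571ms (6/5)
4. 2571.429ms @ 36/5 + 428.571ms (6/5)
5. 3000.0ms @ 42/5 + 428.571ms (6/5)
6. 3428.571ms @ 48/5 + 428.571ms (6/5)
7. 3857.143ms @ 54/5 + 428.571ms (6/5)
8. 4285.714ms @ 12 + 1071.429ms (3)
9. 5357.143ms @ 15 + 214.286ms (3/5)
10. 5571.429ms @ 78/5 + 214.286ms (3/5)
11. 5785.714ms @ 81/5 + 214.286ms (3/5)
12. 6000.0ms @ 84/5 + 214.286ms (3/5)
13. 6214.286ms @ 87/5 + 214.286ms (3/5)

note 11 onset = 81/5b = 5785.714ms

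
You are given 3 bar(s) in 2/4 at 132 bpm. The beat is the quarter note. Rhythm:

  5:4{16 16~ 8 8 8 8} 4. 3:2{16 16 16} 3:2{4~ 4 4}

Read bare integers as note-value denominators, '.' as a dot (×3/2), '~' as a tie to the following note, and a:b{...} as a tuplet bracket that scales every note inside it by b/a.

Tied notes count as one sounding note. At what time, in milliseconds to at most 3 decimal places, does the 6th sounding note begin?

1. 0.0ms @ 0 + 90.909ms (1/5)
2. 90.909ms @ 1/5 + 272.727ms (3/5)
3. 363.636ms @ 4/5 + 181.818ms (2/5)
4. 545.455ms @ 6/5 + 181.818ms (2/5)
5. 727.273ms @ 8/5 + 181.818ms (2/5)
6. 909.091ms @ 2 + 681.818ms (3/2)
7. 1590.909ms @ 7/2 + 75.758ms (1/6)
8. 1666.667ms @ 11/3 + 75.758ms (1/6)
9. 1742.424ms @ 23/6 + 75.758ms (1/6)
10. 1818.182ms @ 4 + 606.061ms (4/3)
11. 2424.242ms @ 16/3 + 303.03ms (2/3)

note 6 onset = 2b = 909.091ms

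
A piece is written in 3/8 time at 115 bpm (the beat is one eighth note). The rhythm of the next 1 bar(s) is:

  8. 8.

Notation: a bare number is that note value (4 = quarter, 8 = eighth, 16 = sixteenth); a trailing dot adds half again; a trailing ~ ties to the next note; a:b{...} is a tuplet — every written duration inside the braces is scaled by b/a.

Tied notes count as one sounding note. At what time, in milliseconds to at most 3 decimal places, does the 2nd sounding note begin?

1. 0.0ms @ 0 + 782.609ms (3/2)
2. 782.609ms @ 3/2 + 782.609ms (3/2)

note 2 onset = 3/2b = 782.609ms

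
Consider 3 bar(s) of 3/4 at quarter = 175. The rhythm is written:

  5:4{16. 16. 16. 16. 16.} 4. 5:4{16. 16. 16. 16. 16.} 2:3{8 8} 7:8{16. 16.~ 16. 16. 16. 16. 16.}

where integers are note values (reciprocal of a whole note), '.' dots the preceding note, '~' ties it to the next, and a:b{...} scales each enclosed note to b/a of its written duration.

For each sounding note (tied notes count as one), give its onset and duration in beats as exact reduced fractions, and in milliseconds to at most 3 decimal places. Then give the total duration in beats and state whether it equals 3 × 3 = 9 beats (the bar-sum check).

1) 0.0ms=0b +102.857ms=3/10b
2) 102.857ms=3/10b +102.857ms=3/10b
3) 205.714ms=3/5b +102.857ms=3/10b
4) 308.571ms=9/10b +102.857ms=3/10b
5) 411.429ms=6/5b +102.857ms=3/10b
6) 514.286ms=3/2b +514.286ms=3/2b
7) 1028.571ms=3b +102.857ms=3/10b
8) 1131.429ms=33/10b +102.857ms=3/10b
9) 1234.286ms=18/5b +102.857ms=3/10b
10) 1337.143ms=39/10b +102.857ms=3/10b
11) 1440.0ms=21/5b +102.857ms=3/10b
12) 1542.857ms=9/2b +257.143ms=3/4b
13) 1800.0ms=21/4b +257.143ms=3/4b
14) 2057.143ms=6b +146.939ms=3/7b
15) 2204.082ms=45/7b +293.878ms=6/7b
16) 2497.959ms=51/7b +146.939ms=3/7b
17) 2644.898ms=54/7b +146.939ms=3/7b
18) 2791.837ms=57/7b +146.939ms=3/7b
19) 2938.776ms=60/7b +146.939ms=3/7b
Σ=9b of 9 (175bpm 3/4) — PASS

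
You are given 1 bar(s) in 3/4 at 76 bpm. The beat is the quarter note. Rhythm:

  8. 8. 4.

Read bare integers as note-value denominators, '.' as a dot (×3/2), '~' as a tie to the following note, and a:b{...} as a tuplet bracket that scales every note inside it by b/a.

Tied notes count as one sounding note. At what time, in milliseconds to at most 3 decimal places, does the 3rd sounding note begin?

note 3 onset = 3/2b = 1184.211ms

1. 0.0ms @ 0 + 592.105ms (3/4)
2. 592.105ms @ 3/4 + 592.105ms (3/4)
3. 1184.211ms @ 3/2 + 1184.211ms (3/2)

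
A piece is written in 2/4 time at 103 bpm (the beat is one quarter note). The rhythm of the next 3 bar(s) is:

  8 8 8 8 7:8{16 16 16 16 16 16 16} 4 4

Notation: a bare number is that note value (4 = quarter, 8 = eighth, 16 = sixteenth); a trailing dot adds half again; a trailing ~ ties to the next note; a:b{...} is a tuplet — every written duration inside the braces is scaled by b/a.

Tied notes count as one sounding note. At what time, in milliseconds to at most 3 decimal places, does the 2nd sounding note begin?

1. 0.0ms @ 0 + 291.262ms (1/2)
2. 291.262ms @ 1/2 + 291.262ms (1/2)
3. 582.524ms @ 1 + 291.262ms (1/2)
4. 873.786ms @ 3/2 + 291.262ms (1/2)
5. 1165.049ms @ 2 + 166.436ms (2/7)
6. 1331.484ms @ 16/7 + 166.436ms (2/7)
7. 1497.92ms @ 18/7 + 166.436ms (2/7)
8. 1664.355ms @ 20/7 + 166.436ms (2/7)
9. 1830.791ms @ 22/7 + 166.436ms (2/7)
10. 1997.226ms @ 24/7 + 166.436ms (2/7)
11. 2163.662ms @ 26/7 + 166.436ms (2/7)
12. 2330.097ms @ 4 + 582.524ms (1)
13. 2912.621ms @ 5 + 582.524ms (1)

note 2 onset = 1/2b = 291.262ms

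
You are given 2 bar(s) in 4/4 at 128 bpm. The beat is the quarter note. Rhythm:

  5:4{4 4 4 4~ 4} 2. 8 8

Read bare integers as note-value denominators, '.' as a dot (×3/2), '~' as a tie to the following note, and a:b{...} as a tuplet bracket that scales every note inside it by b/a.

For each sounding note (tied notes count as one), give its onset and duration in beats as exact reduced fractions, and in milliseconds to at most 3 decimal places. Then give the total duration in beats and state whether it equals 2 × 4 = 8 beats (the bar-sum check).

1) 0.0ms=0b +375.0ms=4/5b
2) 375.0ms=4/5b +375.0ms=4/5b
3) 750.0ms=8/5b +375.0ms=4/5b
4) 1125.0ms=12/5b +750.0ms=8/5b
5) 1875.0ms=4b +1406.25ms=3b
6) 3281.25ms=7b +234.375ms=1/2b
7) 3515.625ms=15/2b +234.375ms=1/2b
Σ=8b of 8 (128bpm 4/4) — PASS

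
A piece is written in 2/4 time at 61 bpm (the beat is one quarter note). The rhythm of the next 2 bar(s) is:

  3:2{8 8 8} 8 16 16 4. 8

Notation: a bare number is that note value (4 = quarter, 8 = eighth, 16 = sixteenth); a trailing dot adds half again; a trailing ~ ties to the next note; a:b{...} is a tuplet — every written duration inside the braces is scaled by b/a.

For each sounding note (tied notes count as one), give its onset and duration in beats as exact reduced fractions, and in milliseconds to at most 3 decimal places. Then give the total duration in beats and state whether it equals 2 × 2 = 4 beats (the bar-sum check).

1) 0.0ms=0b +327.869ms=1/3b
2) 327.869ms=1/3b +327.869ms=1/3b
3) 655.738ms=2/3b +327.869ms=1/3b
4) 983.607ms=1b +491.803ms=1/2b
5) 1475.41ms=3/2b +245.902ms=1/4b
6) 1721.311ms=7/4b +245.902ms=1/4b
7) 1967.213ms=2b +1475.41ms=3/2b
8) 3442.623ms=7/2b +491.803ms=1/2b
Σ=4b of 4 (61bpm 2/4) — PASS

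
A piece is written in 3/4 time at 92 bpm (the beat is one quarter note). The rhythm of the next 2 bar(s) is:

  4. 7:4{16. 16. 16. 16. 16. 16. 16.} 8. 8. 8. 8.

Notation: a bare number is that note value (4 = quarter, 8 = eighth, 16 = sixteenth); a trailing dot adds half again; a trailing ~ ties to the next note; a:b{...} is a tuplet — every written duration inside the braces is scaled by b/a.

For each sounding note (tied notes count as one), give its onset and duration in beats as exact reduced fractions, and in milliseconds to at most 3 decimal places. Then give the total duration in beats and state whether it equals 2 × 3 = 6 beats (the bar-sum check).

1) 0.0ms=0b +978.261ms=3/2b
2) 978.261ms=3/2b +139.752ms=3/14b
3) 1118.012ms=12/7b +139.752ms=3/14b
4) 1257.764ms=27/14b +139.752ms=3/14b
5) 1397.516ms=15/7b +139.752ms=3/14b
6) 1537.267ms=33/14b +139.752ms=3/14b
7) 1677.019ms=18/7b +139.752ms=3/14b
8) 1816.77ms=39/14b +139.752ms=3/14b
9) 1956.522ms=3b +489.13ms=3/4b
10) 2445.652ms=15/4b +489.13ms=3/4b
11) 2934.783ms=9/2b +489.13ms=3/4b
12) 3423.913ms=21/4b +489.13ms=3/4b
Σ=6b of 6 (92bpm 3/4) — PASS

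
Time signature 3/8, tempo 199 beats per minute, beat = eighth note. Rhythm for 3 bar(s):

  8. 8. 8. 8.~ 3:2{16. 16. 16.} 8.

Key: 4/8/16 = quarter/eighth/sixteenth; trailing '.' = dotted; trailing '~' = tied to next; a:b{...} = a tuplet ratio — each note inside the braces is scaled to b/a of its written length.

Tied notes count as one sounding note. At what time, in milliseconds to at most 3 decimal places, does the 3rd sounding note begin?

1. 0.0ms @ 0 + 452.261ms (3/2)
2. 452.261ms @ 3/2 + 452.261ms (3/2)
3. 904.523ms @ 3 + 452.261ms (3/2)
4. 1356.784ms @ 9/2 + 603.015ms (2)
5. 1959.799ms @ 13/2 + 150.754ms (1/2)
6. 2110.553ms @ 7 + 150.754ms (1/2)
7. 2261.307ms @ 15/2 + 452.261ms (3/2)

note 3 onset = 3b = 904.523ms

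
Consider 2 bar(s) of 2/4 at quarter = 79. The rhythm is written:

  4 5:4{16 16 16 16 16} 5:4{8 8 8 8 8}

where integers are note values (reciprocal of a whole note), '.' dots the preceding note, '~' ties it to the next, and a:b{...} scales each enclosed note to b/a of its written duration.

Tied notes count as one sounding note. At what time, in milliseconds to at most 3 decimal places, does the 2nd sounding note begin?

1. 0.0ms @ 0 + 759.494ms (1)
2. 759.494ms @ 1 + 151.899ms (1/5)
3. 911.392ms @ 6/5 + 151.899ms (1/5)
4. 1063.291ms @ 7/5 + 151.899ms (1/5)
5. 1215.19ms @ 8/5 + 151.899ms (1/5)
6. 1367.089ms @ 9/5 + 151.899ms (1/5)
7. 1518.987ms @ 2 + 303.797ms (2/5)
8. 1822.785ms @ 12/5 + 303.797ms (2/5)
9. 2126.582ms @ 14/5 + 303.797ms (2/5)
10. 2430.38ms @ 16/5 + 303.797ms (2/5)
11. 2734.177ms @ 18/5 + 303.797ms (2/5)

note 2 onset = 1b = 759.494ms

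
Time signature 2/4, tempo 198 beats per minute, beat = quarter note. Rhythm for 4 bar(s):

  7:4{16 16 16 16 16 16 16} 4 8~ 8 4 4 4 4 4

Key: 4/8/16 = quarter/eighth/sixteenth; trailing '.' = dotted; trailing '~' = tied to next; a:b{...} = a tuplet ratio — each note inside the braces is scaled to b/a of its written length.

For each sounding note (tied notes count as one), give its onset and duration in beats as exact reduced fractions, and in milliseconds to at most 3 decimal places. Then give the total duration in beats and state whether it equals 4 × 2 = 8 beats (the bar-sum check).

1) 0.0ms=0b +43.29ms=1/7b
2) 43.29ms=1/7b +43.29ms=1/7b
3) 86.58ms=2/7b +43.29ms=1/7b
4) 129.87ms=3/7b +43.29ms=1/7b
5) 173.16ms=4/7b +43.29ms=1/7b
6) 216.45ms=5/7b +43.29ms=1/7b
7) 259.74ms=6/7b +43.29ms=1/7b
8) 303.03ms=1b +303.03ms=1b
9) 606.061ms=2b +303.03ms=1b
10) 909.091ms=3b +303.03ms=1b
11) 1212.121ms=4b +303.03ms=1b
12) 1515.152ms=5b +303.03ms=1b
13) 1818.182ms=6b +303.03ms=1b
14) 2121.212ms=7b +303.03ms=1b
Σ=8b of 8 (198bpm 2/4) — PASS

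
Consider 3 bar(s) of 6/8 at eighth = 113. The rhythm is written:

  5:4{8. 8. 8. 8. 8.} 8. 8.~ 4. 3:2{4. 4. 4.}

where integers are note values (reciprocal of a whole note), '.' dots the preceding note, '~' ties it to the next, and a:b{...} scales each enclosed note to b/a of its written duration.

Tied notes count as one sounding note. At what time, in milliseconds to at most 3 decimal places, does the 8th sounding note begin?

note 8 onset = 12b = 6371.681ms

1. 0.0ms @ 0 + 637.168ms (6/5)
2. 637.168ms @ 6/5 + 637.168ms (6/5)
3. 1274.336ms @ 12/5 + 637.168ms (6/5)
4. 1911.504ms @ 18/5 + 637.168ms (6/5)
5. 2548.673ms @ 24/5 + 637.168ms (6/5)
6. 3185.841ms @ 6 + 796.46ms (3/2)
7. 3982.301ms @ 15/2 + 2389.381ms (9/2)
8. 6371.681ms @ 12 + 1061.947ms (2)
9. 7433.628ms @ 14 + 1061.947ms (2)
10. 8495.575ms @ 16 + 1061.947ms (2)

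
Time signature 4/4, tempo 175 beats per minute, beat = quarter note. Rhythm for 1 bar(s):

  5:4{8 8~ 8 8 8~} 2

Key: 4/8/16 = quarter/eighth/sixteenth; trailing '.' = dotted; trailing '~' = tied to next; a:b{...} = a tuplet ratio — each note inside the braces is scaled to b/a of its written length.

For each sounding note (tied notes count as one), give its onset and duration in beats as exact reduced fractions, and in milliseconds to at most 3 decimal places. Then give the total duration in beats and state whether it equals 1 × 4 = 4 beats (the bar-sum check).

1) 0.0ms=0b +137.143ms=2/5b
2) 137.143ms=2/5b +274.286ms=4/5b
3) 411.429ms=6/5b +137.143ms=2/5b
4) 548.571ms=8/5b +822.857ms=12/5b
Σ=4b of 4 (175bpm 4/4) — PASS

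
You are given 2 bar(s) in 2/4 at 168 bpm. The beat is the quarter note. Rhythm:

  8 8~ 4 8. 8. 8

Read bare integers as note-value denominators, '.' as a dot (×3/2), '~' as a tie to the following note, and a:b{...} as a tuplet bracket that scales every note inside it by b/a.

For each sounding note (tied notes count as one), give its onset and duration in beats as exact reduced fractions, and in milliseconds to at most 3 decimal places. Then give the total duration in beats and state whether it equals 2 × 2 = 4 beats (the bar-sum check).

1) 0.0ms=0b +178.571ms=1/2b
2) 178.571ms=1/2b +535.714ms=3/2b
3) 714.286ms=2b +267.857ms=3/4b
4) 982.143ms=11/4b +267.857ms=3/4b
5) 1250.0ms=7/2b +178.571ms=1/2b
Σ=4b of 4 (168bpm 2/4) — PASS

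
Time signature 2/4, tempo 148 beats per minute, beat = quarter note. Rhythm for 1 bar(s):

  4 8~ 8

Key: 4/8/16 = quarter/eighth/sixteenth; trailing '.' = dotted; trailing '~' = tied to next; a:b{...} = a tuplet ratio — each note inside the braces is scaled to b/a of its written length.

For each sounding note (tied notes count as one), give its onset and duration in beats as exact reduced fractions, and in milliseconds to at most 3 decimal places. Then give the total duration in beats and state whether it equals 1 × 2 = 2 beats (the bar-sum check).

1) 0.0ms=0b +405.405ms=1b
2) 405.405ms=1b +405.405ms=1b
Σ=2b of 2 (148bpm 2/4) — PASS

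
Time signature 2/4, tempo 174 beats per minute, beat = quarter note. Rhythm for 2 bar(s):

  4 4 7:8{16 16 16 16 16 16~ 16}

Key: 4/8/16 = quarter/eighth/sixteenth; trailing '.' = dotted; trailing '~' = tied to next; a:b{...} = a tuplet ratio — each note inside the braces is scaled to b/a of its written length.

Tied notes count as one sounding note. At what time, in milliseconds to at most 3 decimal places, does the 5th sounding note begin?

note 5 onset = 18/7b = 886.7ms

1. 0.0ms @ 0 + 344.828ms (1)
2. 344.828ms @ 1 + 344.828ms (1)
3. 689.655ms @ 2 + 98.522ms (2/7)
4. 788.177ms @ 16/7 + 98.522ms (2/7)
5. 886.7ms @ 18/7 + 98.522ms (2/7)
6. 985.222ms @ 20/7 + 98.522ms (2/7)
7. 1083.744ms @ 22/7 + 98.522ms (2/7)
8. 1182.266ms @ 24/7 + 197.044ms (4/7)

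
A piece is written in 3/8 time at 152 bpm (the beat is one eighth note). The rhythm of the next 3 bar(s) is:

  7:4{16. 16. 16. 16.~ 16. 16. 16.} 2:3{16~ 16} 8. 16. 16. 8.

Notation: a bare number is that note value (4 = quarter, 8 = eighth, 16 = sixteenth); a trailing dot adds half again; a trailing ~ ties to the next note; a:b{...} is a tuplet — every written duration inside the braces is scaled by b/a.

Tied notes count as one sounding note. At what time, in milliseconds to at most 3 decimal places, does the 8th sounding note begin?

note 8 onset = 9/2b = 1776.316ms

1. 0.0ms @ 0 + 169.173ms (3/7)
2. 169.173ms @ 3/7 + 169.173ms (3/7)
3. 338.346ms @ 6/7 + 169.173ms (3/7)
4. 507.519ms @ 9/7 + 338.346ms (6/7)
5. 845.865ms @ 15/7 + 169.173ms (3/7)
6. 1015.038ms @ 18/7 + 169.173ms (3/7)
7. 1184.211ms @ 3 + 592.105ms (3/2)
8. 1776.316ms @ 9/2 + 592.105ms (3/2)
9. 2368.421ms @ 6 + 296.053ms (3/4)
10. 2664.474ms @ 27/4 + 296.053ms (3/4)
11. 2960.526ms @ 15/2 + 592.105ms (3/2)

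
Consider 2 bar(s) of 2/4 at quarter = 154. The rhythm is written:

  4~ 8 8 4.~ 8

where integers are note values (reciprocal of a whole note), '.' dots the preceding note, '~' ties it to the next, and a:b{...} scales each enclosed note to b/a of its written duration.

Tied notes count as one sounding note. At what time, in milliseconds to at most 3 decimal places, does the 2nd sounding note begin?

note 2 onset = 3/2b = 584.416ms

1. 0.0ms @ 0 + 584.416ms (3/2)
2. 584.416ms @ 3/2 + 194.805ms (1/2)
3. 779.221ms @ 2 + 779.221ms (2)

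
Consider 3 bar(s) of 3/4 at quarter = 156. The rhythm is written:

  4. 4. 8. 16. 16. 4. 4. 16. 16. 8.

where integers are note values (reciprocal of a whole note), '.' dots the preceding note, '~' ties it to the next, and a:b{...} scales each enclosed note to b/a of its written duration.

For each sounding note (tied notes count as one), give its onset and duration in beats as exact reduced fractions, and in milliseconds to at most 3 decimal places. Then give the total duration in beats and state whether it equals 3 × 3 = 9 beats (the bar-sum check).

1) 0.0ms=0b +576.923ms=3/2b
2) 576.923ms=3/2b +576.923ms=3/2b
3) 1153.846ms=3b +288.462ms=3/4b
4) 1442.308ms=15/4b +144.231ms=3/8b
5) 1586.538ms=33/8b +144.231ms=3/8b
6) 1730.769ms=9/2b +576.923ms=3/2b
7) 2307.692ms=6b +576.923ms=3/2b
8) 2884.615ms=15/2b +144.231ms=3/8b
9) 3028.846ms=63/8b +144.231ms=3/8b
10) 3173.077ms=33/4b +288.462ms=3/4b
Σ=9b of 9 (156bpm 3/4) — PASS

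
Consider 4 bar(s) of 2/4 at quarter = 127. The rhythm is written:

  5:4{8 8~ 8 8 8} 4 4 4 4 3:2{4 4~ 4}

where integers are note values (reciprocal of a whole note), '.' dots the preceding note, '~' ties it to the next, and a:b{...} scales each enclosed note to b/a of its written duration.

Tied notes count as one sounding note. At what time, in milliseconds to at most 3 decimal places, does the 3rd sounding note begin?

1. 0.0ms @ 0 + 188.976ms (2/5)
2. 188.976ms @ 2/5 + 377.953ms (4/5)
3. 566.929ms @ 6/5 + 188.976ms (2/5)
4. 755.906ms @ 8/5 + 188.976ms (2/5)
5. 944.882ms @ 2 + 472.441ms (1)
6. 1417.323ms @ 3 + 472.441ms (1)
7. 1889.764ms @ 4 + 472.441ms (1)
8. 2362.205ms @ 5 + 472.441ms (1)
9. 2834.646ms @ 6 + 314.961ms (2/3)
10. 3149.606ms @ 20/3 + 629.921ms (4/3)

note 3 onset = 6/5b = 566.929ms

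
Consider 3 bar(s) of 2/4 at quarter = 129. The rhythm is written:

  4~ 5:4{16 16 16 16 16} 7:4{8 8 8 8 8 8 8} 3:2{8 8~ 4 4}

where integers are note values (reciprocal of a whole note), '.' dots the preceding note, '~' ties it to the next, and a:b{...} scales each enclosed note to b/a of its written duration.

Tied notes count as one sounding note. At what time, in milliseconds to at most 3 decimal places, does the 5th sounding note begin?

1. 0.0ms @ 0 + 558.14ms (6/5)
2. 558.14ms @ 6/5 + 93.023ms (1/5)
3. 651.163ms @ 7/5 + 93.023ms (1/5)
4. 744.186ms @ 8/5 + 93.023ms (1/5)
5. 837.209ms @ 9/5 + 93.023ms (1/5)
6. 930.233ms @ 2 + 132.89ms (2/7)
7. 1063.123ms @ 16/7 + 132.89ms (2/7)
8. 1196.013ms @ 18/7 + 132.89ms (2/7)
9. 1328.904ms @ 20/7 + 132.89ms (2/7)
10. 1461.794ms @ 22/7 + 132.89ms (2/7)
11. 1594.684ms @ 24/7 + 132.89ms (2/7)
12. 1727.575ms @ 26/7 + 132.89ms (2/7)
13. 1860.465ms @ 4 + 155.039ms (1/3)
14. 2015.504ms @ 13/3 + 465.116ms (1)
15. 2480.62ms @ 16/3 + 310.078ms (2/3)

note 5 onset = 9/5b = 837.209ms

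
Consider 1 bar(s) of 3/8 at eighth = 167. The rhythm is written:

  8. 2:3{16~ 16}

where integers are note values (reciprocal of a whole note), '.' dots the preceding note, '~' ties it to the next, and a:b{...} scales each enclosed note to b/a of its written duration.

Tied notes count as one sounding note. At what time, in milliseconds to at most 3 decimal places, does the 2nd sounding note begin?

note 2 onset = 3/2b = 538.922ms

1. 0.0ms @ 0 + 538.922ms (3/2)
2. 538.922ms @ 3/2 + 538.922ms (3/2)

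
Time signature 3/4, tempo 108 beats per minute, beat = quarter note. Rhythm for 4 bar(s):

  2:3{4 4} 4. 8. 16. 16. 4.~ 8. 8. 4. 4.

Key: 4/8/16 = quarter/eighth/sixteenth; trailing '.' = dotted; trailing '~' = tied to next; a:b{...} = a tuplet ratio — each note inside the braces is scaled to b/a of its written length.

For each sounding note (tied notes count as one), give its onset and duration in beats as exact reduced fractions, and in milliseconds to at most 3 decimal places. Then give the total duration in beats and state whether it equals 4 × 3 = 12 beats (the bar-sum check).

1) 0.0ms=0b +833.333ms=3/2b
2) 833.333ms=3/2b +833.333ms=3/2b
3) 1666.667ms=3b +833.333ms=3/2b
4) 2500.0ms=9/2b +416.667ms=3/4b
5) 2916.667ms=21/4b +208.333ms=3/8b
6) 3125.0ms=45/8b +208.333ms=3/8b
7) 3333.333ms=6b +1250.0ms=9/4b
8) 4583.333ms=33/4b +416.667ms=3/4b
9) 5000.0ms=9b +833.333ms=3/2b
10) 5833.333ms=21/2b +833.333ms=3/2b
Σ=12b of 12 (108bpm 3/4) — PASS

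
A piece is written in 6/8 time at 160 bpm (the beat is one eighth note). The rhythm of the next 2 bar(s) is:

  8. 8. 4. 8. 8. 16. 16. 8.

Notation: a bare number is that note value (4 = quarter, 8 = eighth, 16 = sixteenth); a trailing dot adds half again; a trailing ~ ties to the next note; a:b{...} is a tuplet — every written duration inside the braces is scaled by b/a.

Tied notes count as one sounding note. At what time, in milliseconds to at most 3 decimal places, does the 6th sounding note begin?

1. 0.0ms @ 0 + 562.5ms (3/2)
2. 562.5ms @ 3/2 + 562.5ms (3/2)
3. 1125.0ms @ 3 + 1125.0ms (3)
4. 2250.0ms @ 6 + 562.5ms (3/2)
5. 2812.5ms @ 15/2 + 562.5ms (3/2)
6. 3375.0ms @ 9 + 281.25ms (3/4)
7. 3656.25ms @ 39/4 + 281.25ms (3/4)
8. 3937.5ms @ 21/2 + 562.5ms (3/2)

note 6 onset = 9b = 3375.0ms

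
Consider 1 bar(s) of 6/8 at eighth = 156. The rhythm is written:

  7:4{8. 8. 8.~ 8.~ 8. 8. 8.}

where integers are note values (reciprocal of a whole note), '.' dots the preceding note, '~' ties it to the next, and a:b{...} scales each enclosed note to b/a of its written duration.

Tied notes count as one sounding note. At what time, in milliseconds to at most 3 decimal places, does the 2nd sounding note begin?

1. 0.0ms @ 0 + 329.67ms (6/7)
2. 329.67ms @ 6/7 + 329.67ms (6/7)
3. 659.341ms @ 12/7 + 989.011ms (18/7)
4. 1648.352ms @ 30/7 + 329.67ms (6/7)
5. 1978.022ms @ 36/7 + 329.67ms (6/7)

note 2 onset = 6/7b = 329.67ms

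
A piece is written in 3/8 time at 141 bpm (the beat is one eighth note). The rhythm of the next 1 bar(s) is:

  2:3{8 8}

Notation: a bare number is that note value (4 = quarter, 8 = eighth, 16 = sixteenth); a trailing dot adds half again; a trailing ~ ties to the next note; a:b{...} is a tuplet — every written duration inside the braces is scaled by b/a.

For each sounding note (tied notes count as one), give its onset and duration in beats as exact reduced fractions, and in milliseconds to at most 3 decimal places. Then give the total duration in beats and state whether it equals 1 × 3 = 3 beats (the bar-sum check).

1) 0.0ms=0b +638.298ms=3/2b
2) 638.298ms=3/2b +638.298ms=3/2b
Σ=3b of 3 (141bpm 3/8) — PASS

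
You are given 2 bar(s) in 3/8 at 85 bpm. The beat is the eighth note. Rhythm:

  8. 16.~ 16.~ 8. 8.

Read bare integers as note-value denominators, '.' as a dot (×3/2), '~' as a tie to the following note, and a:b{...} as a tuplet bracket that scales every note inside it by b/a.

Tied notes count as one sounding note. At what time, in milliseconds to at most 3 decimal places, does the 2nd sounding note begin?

1. 0.0ms @ 0 + 1058.824ms (3/2)
2. 1058.824ms @ 3/2 + 2117.647ms (3)
3. 3176.471ms @ 9/2 + 1058.824ms (3/2)

note 2 onset = 3/2b = 1058.824ms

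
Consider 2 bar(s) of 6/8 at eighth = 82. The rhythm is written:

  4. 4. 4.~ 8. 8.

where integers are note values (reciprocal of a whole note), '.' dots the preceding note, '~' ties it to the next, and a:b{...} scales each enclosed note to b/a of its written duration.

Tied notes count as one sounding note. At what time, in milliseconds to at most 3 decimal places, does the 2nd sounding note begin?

1. 0.0ms @ 0 + 2195.122ms (3)
2. 2195.122ms @ 3 + 2195.122ms (3)
3. 4390.244ms @ 6 + 3292.683ms (9/2)
4. 7682.927ms @ 21/2 + 1097.561ms (3/2)

note 2 onset = 3b = 2195.122ms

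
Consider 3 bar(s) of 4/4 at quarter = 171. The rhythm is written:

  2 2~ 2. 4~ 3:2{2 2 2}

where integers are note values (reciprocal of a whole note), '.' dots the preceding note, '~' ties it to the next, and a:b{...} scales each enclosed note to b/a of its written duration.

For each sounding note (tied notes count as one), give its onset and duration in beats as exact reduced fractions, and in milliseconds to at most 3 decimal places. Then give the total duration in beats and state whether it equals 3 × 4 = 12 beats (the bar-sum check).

1) 0.0ms=0b +701.754ms=2b
2) 701.754ms=2b +1754.386ms=5b
3) 2456.14ms=7b +818.713ms=7/3b
4) 3274.854ms=28/3b +467.836ms=4/3b
5) 3742.69ms=32/3b +467.836ms=4/3b
Σ=12b of 12 (171bpm 4/4) — PASS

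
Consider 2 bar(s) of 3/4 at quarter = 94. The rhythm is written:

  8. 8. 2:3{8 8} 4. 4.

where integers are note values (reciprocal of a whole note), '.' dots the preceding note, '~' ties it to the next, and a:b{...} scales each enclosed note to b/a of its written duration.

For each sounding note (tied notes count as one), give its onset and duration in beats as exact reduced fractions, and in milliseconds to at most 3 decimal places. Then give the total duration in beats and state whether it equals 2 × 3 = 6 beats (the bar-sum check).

1) 0.0ms=0b +478.723ms=3/4b
2) 478.723ms=3/4b +478.723ms=3/4b
3) 957.447ms=3/2b +478.723ms=3/4b
4) 1436.17ms=9/4b +478.723ms=3/4b
5) 1914.894ms=3b +957.447ms=3/2b
6) 2872.34ms=9/2b +957.447ms=3/2b
Σ=6b of 6 (94bpm 3/4) — PASS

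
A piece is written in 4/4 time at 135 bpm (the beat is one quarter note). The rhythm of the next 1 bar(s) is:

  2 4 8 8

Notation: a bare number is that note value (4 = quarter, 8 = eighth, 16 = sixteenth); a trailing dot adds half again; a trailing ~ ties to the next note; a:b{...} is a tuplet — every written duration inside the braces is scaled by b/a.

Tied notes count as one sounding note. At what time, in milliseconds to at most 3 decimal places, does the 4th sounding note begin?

note 4 onset = 7/2b = 1555.556ms

1. 0.0ms @ 0 + 888.889ms (2)
2. 888.889ms @ 2 + 444.444ms (1)
3. 1333.333ms @ 3 + 222.222ms (1/2)
4. 1555.556ms @ 7/2 + 222.222ms (1/2)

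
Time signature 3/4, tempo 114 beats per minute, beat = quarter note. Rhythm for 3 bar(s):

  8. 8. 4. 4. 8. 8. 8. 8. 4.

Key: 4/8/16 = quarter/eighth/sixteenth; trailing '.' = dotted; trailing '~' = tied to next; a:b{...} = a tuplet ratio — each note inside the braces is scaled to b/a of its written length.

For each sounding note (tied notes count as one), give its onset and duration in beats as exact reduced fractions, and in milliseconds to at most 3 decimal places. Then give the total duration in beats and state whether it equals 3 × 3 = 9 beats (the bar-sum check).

1) 0.0ms=0b +394.737ms=3/4b
2) 394.737ms=3/4b +394.737ms=3/4b
3) 789.474ms=3/2b +789.474ms=3/2b
4) 1578.947ms=3b +789.474ms=3/2b
5) 2368.421ms=9/2b +394.737ms=3/4b
6) 2763.158ms=21/4b +394.737ms=3/4b
7) 3157.895ms=6b +394.737ms=3/4b
8) 3552.632ms=27/4b +394.737ms=3/4b
9) 3947.368ms=15/2b +789.474ms=3/2b
Σ=9b of 9 (114bpm 3/4) — PASS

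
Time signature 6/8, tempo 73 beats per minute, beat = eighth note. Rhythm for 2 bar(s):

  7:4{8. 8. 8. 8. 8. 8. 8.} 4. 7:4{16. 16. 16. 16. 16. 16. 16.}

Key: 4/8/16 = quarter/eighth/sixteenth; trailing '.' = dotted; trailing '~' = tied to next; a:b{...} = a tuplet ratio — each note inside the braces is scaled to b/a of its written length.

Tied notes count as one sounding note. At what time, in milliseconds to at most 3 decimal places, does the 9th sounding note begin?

note 9 onset = 9b = 7397.26ms

1. 0.0ms @ 0 + 704.501ms (6/7)
2. 704.501ms @ 6/7 + 704.501ms (6/7)
3. 1409.002ms @ 12/7 + 704.501ms (6/7)
4. 2113.503ms @ 18/7 + 704.501ms (6/7)
5. 2818.004ms @ 24/7 + 704.501ms (6/7)
6. 3522.505ms @ 30/7 + 704.501ms (6/7)
7. 4227.006ms @ 36/7 + 704.501ms (6/7)
8. 4931.507ms @ 6 + 2465.753ms (3)
9. 7397.26ms @ 9 + 352.25ms (3/7)
10. 7749.511ms @ 66/7 + 352.25ms (3/7)
11. 8101.761ms @ 69/7 + 352.25ms (3/7)
12. 8454.012ms @ 72/7 + 352.25ms (3/7)
13. 8806.262ms @ 75/7 + 352.25ms (3/7)
14. 9158.513ms @ 78/7 + 352.25ms (3/7)
15. 9510.763ms @ 81/7 + 352.25ms (3/7)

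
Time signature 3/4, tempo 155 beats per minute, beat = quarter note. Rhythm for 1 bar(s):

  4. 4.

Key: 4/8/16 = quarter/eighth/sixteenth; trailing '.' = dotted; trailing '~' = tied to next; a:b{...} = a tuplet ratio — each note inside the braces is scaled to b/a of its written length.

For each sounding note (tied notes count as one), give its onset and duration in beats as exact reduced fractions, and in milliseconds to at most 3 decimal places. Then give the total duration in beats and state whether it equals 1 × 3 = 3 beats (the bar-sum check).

1) 0.0ms=0b +580.645ms=3/2b
2) 580.645ms=3/2b +580.645ms=3/2b
Σ=3b of 3 (155bpm 3/4) — PASS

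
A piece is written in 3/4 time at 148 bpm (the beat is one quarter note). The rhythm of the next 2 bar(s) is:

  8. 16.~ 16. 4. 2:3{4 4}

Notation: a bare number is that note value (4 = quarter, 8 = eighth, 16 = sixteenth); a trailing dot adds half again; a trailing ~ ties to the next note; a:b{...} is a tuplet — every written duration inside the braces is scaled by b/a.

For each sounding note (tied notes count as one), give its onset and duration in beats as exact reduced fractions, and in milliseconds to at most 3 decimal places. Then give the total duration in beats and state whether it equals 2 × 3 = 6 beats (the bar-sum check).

1) 0.0ms=0b +304.054ms=3/4b
2) 304.054ms=3/4b +304.054ms=3/4b
3) 608.108ms=3/2b +608.108ms=3/2b
4) 1216.216ms=3b +608.108ms=3/2b
5) 1824.324ms=9/2b +608.108ms=3/2b
Σ=6b of 6 (148bpm 3/4) — PASS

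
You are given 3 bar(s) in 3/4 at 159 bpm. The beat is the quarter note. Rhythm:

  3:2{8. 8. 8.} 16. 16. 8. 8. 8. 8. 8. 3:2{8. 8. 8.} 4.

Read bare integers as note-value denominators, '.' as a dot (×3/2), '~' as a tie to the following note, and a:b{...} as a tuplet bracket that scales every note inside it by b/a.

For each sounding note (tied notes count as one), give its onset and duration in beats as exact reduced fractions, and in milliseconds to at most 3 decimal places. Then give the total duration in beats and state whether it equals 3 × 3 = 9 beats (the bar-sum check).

1) 0.0ms=0b +188.679ms=1/2b
2) 188.679ms=1/2b +188.679ms=1/2b
3) 377.358ms=1b +188.679ms=1/2b
4) 566.038ms=3/2b +141.509ms=3/8b
5) 707.547ms=15/8b +141.509ms=3/8b
6) 849.057ms=9/4b +283.019ms=3/4b
7) 1132.075ms=3b +283.019ms=3/4b
8) 1415.094ms=15/4b +283.019ms=3/4b
9) 1698.113ms=9/2b +283.019ms=3/4b
10) 1981.132ms=21/4b +283.019ms=3/4b
11) 2264.151ms=6b +188.679ms=1/2b
12) 2452.83ms=13/2b +188.679ms=1/2b
13) 2641.509ms=7b +188.679ms=1/2b
14) 2830.189ms=15/2b +566.038ms=3/2b
Σ=9b of 9 (159bpm 3/4) — PASS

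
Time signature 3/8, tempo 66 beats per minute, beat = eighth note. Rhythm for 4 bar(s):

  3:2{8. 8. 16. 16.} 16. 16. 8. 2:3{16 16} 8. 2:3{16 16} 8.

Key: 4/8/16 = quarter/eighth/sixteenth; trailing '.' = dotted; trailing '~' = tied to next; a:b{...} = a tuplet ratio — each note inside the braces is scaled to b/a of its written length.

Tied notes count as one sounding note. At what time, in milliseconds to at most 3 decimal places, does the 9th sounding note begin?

note 9 onset = 27/4b = 6136.364ms

1. 0.0ms @ 0 + 909.091ms (1)
2. 909.091ms @ 1 + 909.091ms (1)
3. 1818.182ms @ 2 + 454.545ms (1/2)
4. 2272.727ms @ 5/2 + 454.545ms (1/2)
5. 2727.273ms @ 3 + 681.818ms (3/4)
6. 3409.091ms @ 15/4 + 681.818ms (3/4)
7. 4090.909ms @ 9/2 + 1363.636ms (3/2)
8. 5454.545ms @ 6 + 681.818ms (3/4)
9. 6136.364ms @ 27/4 + 681.818ms (3/4)
10. 6818.182ms @ 15/2 + 1363.636ms (3/2)
11. 8181.818ms @ 9 + 681.818ms (3/4)
12. 8863.636ms @ 39/4 + 681.818ms (3/4)
13. 9545.455ms @ 21/2 + 1363.636ms (3/2)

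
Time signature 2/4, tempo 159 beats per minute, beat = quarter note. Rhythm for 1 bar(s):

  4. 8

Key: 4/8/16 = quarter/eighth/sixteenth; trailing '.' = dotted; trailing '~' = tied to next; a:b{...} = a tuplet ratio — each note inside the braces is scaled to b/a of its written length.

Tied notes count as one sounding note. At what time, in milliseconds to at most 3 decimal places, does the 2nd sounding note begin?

note 2 onset = 3/2b = 566.038ms

1. 0.0ms @ 0 + 566.038ms (3/2)
2. 566.038ms @ 3/2 + 188.679ms (1/2)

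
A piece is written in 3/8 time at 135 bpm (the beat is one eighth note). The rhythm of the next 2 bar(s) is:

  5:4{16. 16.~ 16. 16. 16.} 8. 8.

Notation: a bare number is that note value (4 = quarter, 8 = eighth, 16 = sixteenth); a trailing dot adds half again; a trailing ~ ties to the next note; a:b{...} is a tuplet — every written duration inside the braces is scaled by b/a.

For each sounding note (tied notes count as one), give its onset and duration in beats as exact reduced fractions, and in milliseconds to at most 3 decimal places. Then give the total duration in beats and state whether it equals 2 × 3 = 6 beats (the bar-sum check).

1) 0.0ms=0b +266.667ms=3/5b
2) 266.667ms=3/5b +533.333ms=6/5b
3) 800.0ms=9/5b +266.667ms=3/5b
4) 1066.667ms=12/5b +266.667ms=3/5b
5) 1333.333ms=3b +666.667ms=3/2b
6) 2000.0ms=9/2b +666.667ms=3/2b
Σ=6b of 6 (135bpm 3/8) — PASS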